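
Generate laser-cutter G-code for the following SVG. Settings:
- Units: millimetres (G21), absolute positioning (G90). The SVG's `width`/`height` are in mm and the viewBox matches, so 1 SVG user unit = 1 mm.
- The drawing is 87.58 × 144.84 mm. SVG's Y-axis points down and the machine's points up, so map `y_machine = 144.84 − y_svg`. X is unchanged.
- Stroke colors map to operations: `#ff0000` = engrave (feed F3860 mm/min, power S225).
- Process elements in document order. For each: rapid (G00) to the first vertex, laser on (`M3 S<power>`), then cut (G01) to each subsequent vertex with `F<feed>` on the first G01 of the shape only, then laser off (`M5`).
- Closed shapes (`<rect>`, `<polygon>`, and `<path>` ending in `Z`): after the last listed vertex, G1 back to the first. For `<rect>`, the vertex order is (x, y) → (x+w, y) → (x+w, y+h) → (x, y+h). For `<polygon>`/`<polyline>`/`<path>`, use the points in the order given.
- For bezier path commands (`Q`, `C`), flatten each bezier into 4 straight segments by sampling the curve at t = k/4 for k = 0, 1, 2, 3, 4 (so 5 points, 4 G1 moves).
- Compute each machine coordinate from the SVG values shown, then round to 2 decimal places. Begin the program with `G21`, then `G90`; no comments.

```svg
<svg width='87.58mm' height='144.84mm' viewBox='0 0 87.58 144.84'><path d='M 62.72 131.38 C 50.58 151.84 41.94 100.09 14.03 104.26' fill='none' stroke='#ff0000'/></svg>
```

G21
G90
G00 X62.72 Y13.46
M3 S225
G01 X53.92 Y9.65 F3860
G01 X44.29 Y20.91
G01 X31.71 Y35.22
G01 X14.03 Y40.58
M5

viewBox `0 0 87.58 144.84` with mm width/height → 1 unit = 1 mm. Flip: y_m = 144.84 − y_svg.

**Shape 1** — `<path>` cubic bezier, stroke `#ff0000` → engrave (S225, F3860). Control points (SVG): P0=(62.72,131.38), P1=(50.58,151.84), P2=(41.94,100.09), P3=(14.03,104.26); sampled at t=k/4. Machine vertices: (62.72,13.46) → (53.92,9.65) → (44.29,20.91) → (31.71,35.22) → (14.03,40.58). Open path.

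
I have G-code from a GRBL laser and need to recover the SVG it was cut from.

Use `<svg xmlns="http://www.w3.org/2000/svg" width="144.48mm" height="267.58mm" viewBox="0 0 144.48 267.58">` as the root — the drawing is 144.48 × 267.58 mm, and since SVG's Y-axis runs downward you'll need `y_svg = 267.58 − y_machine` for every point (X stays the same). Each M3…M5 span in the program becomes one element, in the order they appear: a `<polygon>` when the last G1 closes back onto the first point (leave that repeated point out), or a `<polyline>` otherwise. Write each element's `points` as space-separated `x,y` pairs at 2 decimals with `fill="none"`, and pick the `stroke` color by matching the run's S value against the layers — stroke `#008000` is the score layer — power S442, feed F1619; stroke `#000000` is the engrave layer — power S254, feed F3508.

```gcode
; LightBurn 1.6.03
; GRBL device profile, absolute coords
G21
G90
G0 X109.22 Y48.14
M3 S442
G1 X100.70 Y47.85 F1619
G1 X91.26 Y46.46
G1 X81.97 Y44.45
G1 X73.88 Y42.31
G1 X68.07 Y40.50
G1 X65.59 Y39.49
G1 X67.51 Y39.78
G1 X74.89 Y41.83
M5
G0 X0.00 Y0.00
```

Each laser-on run becomes one SVG element. Flip Y back into SVG space with y_svg = 267.58 − y_machine. Every run uses S442, so all elements get stroke `#008000` (score).

Run 1: The run is open, so emit a `<polyline>` with points (Y-flipped): 109.22,219.44 100.70,219.73 91.26,221.12 81.97,223.13 73.88,225.27 68.07,227.08 65.59,228.09 67.51,227.80 74.89,225.75.

<svg xmlns="http://www.w3.org/2000/svg" width="144.48mm" height="267.58mm" viewBox="0 0 144.48 267.58">
  <polyline points="109.22,219.44 100.70,219.73 91.26,221.12 81.97,223.13 73.88,225.27 68.07,227.08 65.59,228.09 67.51,227.80 74.89,225.75" fill="none" stroke="#008000"/>
</svg>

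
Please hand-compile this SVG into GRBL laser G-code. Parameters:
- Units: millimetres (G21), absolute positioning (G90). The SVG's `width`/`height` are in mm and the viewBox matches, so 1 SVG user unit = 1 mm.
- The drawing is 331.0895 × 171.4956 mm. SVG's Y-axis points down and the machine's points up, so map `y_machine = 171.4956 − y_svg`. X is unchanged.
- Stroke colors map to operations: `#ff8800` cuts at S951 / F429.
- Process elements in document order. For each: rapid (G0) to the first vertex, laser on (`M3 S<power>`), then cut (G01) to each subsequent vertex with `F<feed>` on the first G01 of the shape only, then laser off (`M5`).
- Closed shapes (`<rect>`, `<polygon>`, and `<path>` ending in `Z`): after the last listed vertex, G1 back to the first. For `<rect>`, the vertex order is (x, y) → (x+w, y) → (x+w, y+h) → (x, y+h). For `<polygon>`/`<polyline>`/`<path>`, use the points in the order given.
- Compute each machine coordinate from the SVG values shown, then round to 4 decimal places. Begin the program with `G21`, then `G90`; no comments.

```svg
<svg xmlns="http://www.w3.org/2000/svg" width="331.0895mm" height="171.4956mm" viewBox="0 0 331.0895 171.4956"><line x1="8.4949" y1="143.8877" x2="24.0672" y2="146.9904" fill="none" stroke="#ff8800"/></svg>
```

G21
G90
G0 X8.4949 Y27.6079
M3 S951
G01 X24.0672 Y24.5052 F429
M5

Since the viewBox matches the mm dimensions, user units are millimetres directly. The only transform is the Y-flip y_m = 171.4956 − y_svg.

Shape 1 is a line segment drawn with `<line>`. Its stroke #ff8800 means cut at S951, F429. After flipping Y the toolpath is (8.4949,27.6079) → (24.0672,24.5052).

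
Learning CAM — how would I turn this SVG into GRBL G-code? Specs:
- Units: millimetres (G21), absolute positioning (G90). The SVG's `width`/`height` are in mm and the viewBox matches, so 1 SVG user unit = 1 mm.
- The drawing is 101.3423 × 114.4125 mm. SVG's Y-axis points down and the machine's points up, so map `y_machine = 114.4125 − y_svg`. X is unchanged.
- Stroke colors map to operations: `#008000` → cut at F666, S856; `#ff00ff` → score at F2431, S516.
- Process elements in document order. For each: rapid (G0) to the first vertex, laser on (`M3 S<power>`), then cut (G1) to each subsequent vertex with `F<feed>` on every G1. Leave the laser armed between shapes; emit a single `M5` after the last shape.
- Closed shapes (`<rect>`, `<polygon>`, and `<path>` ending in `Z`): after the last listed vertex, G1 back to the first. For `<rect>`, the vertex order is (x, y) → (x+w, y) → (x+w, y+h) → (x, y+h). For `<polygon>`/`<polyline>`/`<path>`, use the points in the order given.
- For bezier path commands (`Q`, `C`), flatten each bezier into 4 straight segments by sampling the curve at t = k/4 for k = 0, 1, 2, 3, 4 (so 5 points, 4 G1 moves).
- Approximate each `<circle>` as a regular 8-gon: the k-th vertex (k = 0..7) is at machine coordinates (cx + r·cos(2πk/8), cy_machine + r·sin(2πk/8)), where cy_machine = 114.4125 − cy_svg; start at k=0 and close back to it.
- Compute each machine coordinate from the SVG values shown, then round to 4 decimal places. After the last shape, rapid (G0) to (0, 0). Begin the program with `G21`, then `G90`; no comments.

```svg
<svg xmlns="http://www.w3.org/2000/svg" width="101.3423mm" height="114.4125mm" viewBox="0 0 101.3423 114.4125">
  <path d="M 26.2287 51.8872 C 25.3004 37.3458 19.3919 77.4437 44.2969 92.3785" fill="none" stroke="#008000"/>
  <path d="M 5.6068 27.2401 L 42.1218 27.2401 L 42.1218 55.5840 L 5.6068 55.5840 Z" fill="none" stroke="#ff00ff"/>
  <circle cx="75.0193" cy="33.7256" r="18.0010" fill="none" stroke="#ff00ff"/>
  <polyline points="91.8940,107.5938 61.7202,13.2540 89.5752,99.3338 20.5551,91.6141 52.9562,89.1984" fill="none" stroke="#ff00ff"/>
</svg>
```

Since the viewBox matches the mm dimensions, user units are millimetres directly. The only transform is the Y-flip y_m = 114.4125 − y_svg.

Shape 1 is a cubic bezier drawn with `<path>`. Its stroke #008000 means cut at S856, F666. After flipping Y the toolpath is (26.2287,62.5253) → (25.1580,64.4334) → (25.5753,53.3332) → (30.8364,36.7063) → (44.2969,22.0340).

Shape 2 is a rectangle drawn with `<path>`. Its stroke #ff00ff means score at S516, F2431. After flipping Y the toolpath is (5.6068,87.1724) → (42.1218,87.1724) → (42.1218,58.8285) → (5.6068,58.8285) → (5.6068,87.1724), returning to the start.

Shape 3 is a circle drawn with `<circle>`. Its stroke #ff00ff means score at S516, F2431. After flipping Y the toolpath is (93.0203,80.6869) → (87.7479,93.4155) → (75.0193,98.6879) → (62.2907,93.4155) → (57.0183,80.6869) → (62.2907,67.9583) → (75.0193,62.6859) → (87.7479,67.9583) → (93.0203,80.6869), returning to the start.

Shape 4 is a open polyline drawn with `<polyline>`. Its stroke #ff00ff means score at S516, F2431. After flipping Y the toolpath is (91.8940,6.8187) → (61.7202,101.1585) → (89.5752,15.0787) → (20.5551,22.7984) → (52.9562,25.2141).

G21
G90
G0 X26.2287 Y62.5253
M3 S856
G1 X25.1580 Y64.4334 F666
G1 X25.5753 Y53.3332 F666
G1 X30.8364 Y36.7063 F666
G1 X44.2969 Y22.0340 F666
G0 X5.6068 Y87.1724
M3 S516
G1 X42.1218 Y87.1724 F2431
G1 X42.1218 Y58.8285 F2431
G1 X5.6068 Y58.8285 F2431
G1 X5.6068 Y87.1724 F2431
G0 X93.0203 Y80.6869
M3 S516
G1 X87.7479 Y93.4155 F2431
G1 X75.0193 Y98.6879 F2431
G1 X62.2907 Y93.4155 F2431
G1 X57.0183 Y80.6869 F2431
G1 X62.2907 Y67.9583 F2431
G1 X75.0193 Y62.6859 F2431
G1 X87.7479 Y67.9583 F2431
G1 X93.0203 Y80.6869 F2431
G0 X91.8940 Y6.8187
M3 S516
G1 X61.7202 Y101.1585 F2431
G1 X89.5752 Y15.0787 F2431
G1 X20.5551 Y22.7984 F2431
G1 X52.9562 Y25.2141 F2431
M5
G0 X0.0000 Y0.0000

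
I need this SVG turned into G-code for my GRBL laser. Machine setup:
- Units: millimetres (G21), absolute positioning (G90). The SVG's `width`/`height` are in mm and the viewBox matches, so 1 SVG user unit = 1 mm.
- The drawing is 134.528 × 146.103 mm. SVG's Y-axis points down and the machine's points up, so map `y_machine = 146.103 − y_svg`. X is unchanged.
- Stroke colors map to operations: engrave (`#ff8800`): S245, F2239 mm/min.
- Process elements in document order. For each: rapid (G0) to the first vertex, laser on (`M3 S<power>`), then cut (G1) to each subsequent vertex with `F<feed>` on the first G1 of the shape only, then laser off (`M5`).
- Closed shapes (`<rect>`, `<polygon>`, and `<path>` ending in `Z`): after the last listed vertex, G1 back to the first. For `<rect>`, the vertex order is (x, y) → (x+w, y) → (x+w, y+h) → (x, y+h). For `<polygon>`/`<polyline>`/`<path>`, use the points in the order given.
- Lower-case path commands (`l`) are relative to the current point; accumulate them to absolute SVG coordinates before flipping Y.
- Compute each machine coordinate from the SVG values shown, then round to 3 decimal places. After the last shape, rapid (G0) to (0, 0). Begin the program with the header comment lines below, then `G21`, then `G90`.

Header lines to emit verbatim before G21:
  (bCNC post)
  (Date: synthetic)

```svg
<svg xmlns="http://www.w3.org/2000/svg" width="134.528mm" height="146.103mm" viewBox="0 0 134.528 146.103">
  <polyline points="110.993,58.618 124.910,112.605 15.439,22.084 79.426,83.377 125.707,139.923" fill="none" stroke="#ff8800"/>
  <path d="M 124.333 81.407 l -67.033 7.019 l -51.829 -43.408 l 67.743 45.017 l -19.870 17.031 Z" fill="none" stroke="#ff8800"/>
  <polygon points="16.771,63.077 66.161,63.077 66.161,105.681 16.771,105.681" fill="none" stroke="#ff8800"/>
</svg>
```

Since the viewBox matches the mm dimensions, user units are millimetres directly. The only transform is the Y-flip y_m = 146.103 − y_svg.

Shape 1 is a open polyline drawn with `<polyline>`. Its stroke #ff8800 means engrave at S245, F2239. After flipping Y the toolpath is (110.993,87.485) → (124.910,33.498) → (15.439,124.019) → (79.426,62.726) → (125.707,6.180).

Shape 2 is a closed polygon drawn with `<path>`. Its stroke #ff8800 means engrave at S245, F2239. After flipping Y the toolpath is (124.333,64.696) → (57.300,57.677) → (5.471,101.085) → (73.214,56.068) → (53.344,39.037) → (124.333,64.696), returning to the start.

Shape 3 is a rectangle drawn with `<polygon>`. Its stroke #ff8800 means engrave at S245, F2239. After flipping Y the toolpath is (16.771,83.026) → (66.161,83.026) → (66.161,40.422) → (16.771,40.422) → (16.771,83.026), returning to the start.

(bCNC post)
(Date: synthetic)
G21
G90
G0 X110.993 Y87.485
M3 S245
G1 X124.910 Y33.498 F2239
G1 X15.439 Y124.019
G1 X79.426 Y62.726
G1 X125.707 Y6.180
M5
G0 X124.333 Y64.696
M3 S245
G1 X57.300 Y57.677 F2239
G1 X5.471 Y101.085
G1 X73.214 Y56.068
G1 X53.344 Y39.037
G1 X124.333 Y64.696
M5
G0 X16.771 Y83.026
M3 S245
G1 X66.161 Y83.026 F2239
G1 X66.161 Y40.422
G1 X16.771 Y40.422
G1 X16.771 Y83.026
M5
G0 X0.000 Y0.000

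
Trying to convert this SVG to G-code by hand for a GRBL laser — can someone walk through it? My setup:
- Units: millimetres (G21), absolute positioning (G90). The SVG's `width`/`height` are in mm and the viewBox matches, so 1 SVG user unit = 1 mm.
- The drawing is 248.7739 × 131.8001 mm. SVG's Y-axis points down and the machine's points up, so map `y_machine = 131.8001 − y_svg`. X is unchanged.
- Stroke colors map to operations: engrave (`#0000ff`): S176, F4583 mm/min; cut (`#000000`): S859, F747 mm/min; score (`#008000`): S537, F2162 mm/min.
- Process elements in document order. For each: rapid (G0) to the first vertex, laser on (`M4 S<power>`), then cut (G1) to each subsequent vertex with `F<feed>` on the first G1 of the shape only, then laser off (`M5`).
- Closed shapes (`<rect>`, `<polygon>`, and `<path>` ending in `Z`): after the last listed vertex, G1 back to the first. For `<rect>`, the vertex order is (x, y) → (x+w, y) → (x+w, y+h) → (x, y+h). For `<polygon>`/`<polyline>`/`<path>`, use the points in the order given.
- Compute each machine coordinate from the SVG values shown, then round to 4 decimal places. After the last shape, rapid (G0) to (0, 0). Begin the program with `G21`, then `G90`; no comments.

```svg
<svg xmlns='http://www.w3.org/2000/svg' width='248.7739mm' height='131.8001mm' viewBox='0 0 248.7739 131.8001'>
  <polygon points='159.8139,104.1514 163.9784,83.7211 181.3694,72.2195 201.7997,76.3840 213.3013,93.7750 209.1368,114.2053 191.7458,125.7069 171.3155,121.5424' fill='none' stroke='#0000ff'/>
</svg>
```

1 u = 1 mm; y_m = 131.8001 − y.

[1] `<polygon>` regular polygon, #0000ff→engrave S176 F4583: (159.8139,27.6487) → (163.9784,48.0790) → (181.3694,59.5806) → (201.7997,55.4161) → (213.3013,38.0251) → (209.1368,17.5948) → (191.7458,6.0932) → (171.3155,10.2577) → (159.8139,27.6487) (closed)

G21
G90
G0 X159.8139 Y27.6487
M4 S176
G1 X163.9784 Y48.0790 F4583
G1 X181.3694 Y59.5806
G1 X201.7997 Y55.4161
G1 X213.3013 Y38.0251
G1 X209.1368 Y17.5948
G1 X191.7458 Y6.0932
G1 X171.3155 Y10.2577
G1 X159.8139 Y27.6487
M5
G0 X0.0000 Y0.0000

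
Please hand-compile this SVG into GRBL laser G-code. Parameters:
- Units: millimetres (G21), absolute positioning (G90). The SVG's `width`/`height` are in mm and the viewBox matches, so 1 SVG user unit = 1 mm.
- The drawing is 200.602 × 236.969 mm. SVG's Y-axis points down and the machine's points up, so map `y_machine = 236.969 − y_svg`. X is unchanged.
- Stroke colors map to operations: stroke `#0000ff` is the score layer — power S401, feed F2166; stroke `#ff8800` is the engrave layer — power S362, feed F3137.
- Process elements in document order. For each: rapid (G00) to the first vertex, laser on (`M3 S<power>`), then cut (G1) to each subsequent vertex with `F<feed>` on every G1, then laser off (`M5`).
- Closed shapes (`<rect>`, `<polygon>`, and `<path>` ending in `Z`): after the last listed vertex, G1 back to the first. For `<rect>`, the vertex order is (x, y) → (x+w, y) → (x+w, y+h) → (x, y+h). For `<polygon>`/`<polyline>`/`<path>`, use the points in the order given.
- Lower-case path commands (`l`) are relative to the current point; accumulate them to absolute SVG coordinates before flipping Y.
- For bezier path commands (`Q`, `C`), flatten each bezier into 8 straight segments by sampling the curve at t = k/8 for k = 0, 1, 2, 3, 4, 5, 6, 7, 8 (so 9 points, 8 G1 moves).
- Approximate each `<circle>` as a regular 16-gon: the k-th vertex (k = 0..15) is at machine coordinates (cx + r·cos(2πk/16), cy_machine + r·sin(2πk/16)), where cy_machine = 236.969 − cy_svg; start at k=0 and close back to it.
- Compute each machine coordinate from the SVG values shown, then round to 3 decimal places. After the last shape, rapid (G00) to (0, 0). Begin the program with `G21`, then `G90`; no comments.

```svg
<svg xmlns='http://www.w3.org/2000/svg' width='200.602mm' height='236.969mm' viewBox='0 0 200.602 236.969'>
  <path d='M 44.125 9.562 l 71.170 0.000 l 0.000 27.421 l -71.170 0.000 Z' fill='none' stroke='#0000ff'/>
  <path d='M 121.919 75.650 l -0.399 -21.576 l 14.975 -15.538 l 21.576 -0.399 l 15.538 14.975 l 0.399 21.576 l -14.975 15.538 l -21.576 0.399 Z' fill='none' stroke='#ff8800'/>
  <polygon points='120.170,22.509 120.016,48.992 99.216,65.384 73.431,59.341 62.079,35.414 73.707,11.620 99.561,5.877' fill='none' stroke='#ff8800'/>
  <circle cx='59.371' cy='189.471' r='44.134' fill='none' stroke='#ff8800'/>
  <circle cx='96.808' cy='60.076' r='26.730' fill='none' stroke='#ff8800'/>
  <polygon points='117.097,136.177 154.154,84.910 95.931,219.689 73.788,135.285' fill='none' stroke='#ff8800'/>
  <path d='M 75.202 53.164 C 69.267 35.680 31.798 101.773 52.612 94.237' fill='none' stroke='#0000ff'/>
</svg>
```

viewBox `0 0 200.602 236.969` with mm width/height → 1 unit = 1 mm. Flip: y_m = 236.969 − y_svg.

**Shape 1** — `<path>` rectangle, stroke `#0000ff` → score (S401, F2166). Machine vertices: (44.125,227.407) → (115.295,227.407) → (115.295,199.986) → (44.125,199.986) → (44.125,227.407). Closed: final G1 returns to the first vertex.

**Shape 2** — `<path>` regular polygon, stroke `#ff8800` → engrave (S362, F3137). Machine vertices: (121.919,161.319) → (121.520,182.895) → (136.495,198.433) → (158.071,198.832) → (173.609,183.857) → (174.008,162.281) → (159.033,146.743) → (137.457,146.344) → (121.919,161.319). Closed: final G1 returns to the first vertex.

**Shape 3** — `<polygon>` regular polygon, stroke `#ff8800` → engrave (S362, F3137). Machine vertices: (120.170,214.460) → (120.016,187.977) → (99.216,171.585) → (73.431,177.628) → (62.079,201.555) → (73.707,225.349) → (99.561,231.092) → (120.170,214.460). Closed: final G1 returns to the first vertex.

**Shape 4** — `<circle>` circle, stroke `#ff8800` → engrave (S362, F3137). Machine vertices: (103.505,47.498) → (100.145,64.387) → (90.578,78.705) → (76.260,88.272) → (59.371,91.632) → (42.482,88.272) → (28.164,78.705) → (18.597,64.387) → (15.237,47.498) → (18.597,30.609) → (28.164,16.291) → (42.482,6.724) → (59.371,3.364) → (76.260,6.724) → (90.578,16.291) → (100.145,30.609) → (103.505,47.498). Closed: final G1 returns to the first vertex.

**Shape 5** — `<circle>` circle, stroke `#ff8800` → engrave (S362, F3137). Machine vertices: (123.538,176.893) → (121.503,187.122) → (115.709,195.794) → (107.037,201.588) → (96.808,203.623) → (86.579,201.588) → (77.907,195.794) → (72.113,187.122) → (70.078,176.893) → (72.113,166.664) → (77.907,157.992) → (86.579,152.198) → (96.808,150.163) → (107.037,152.198) → (115.709,157.992) → (121.503,166.664) → (123.538,176.893). Closed: final G1 returns to the first vertex.

**Shape 6** — `<polygon>` closed polygon, stroke `#ff8800` → engrave (S362, F3137). Machine vertices: (117.097,100.792) → (154.154,152.059) → (95.931,17.280) → (73.788,101.684) → (117.097,100.792). Closed: final G1 returns to the first vertex.

**Shape 7** — `<path>` cubic bezier, stroke `#0000ff` → score (S401, F2166). Control points (SVG): P0=(75.202,53.164), P1=(69.267,35.680), P2=(31.798,101.773), P3=(52.612,94.237); sampled at t=k/8. Machine vertices: (75.202,183.805) → (71.674,186.751) → (66.242,183.704) → (59.958,176.506) → (53.876,166.999) → (49.048,157.026) → (46.526,148.429) → (47.363,143.050) → (52.612,142.732). Open path.

G21
G90
G00 X44.125 Y227.407
M3 S401
G1 X115.295 Y227.407 F2166
G1 X115.295 Y199.986 F2166
G1 X44.125 Y199.986 F2166
G1 X44.125 Y227.407 F2166
M5
G00 X121.919 Y161.319
M3 S362
G1 X121.520 Y182.895 F3137
G1 X136.495 Y198.433 F3137
G1 X158.071 Y198.832 F3137
G1 X173.609 Y183.857 F3137
G1 X174.008 Y162.281 F3137
G1 X159.033 Y146.743 F3137
G1 X137.457 Y146.344 F3137
G1 X121.919 Y161.319 F3137
M5
G00 X120.170 Y214.460
M3 S362
G1 X120.016 Y187.977 F3137
G1 X99.216 Y171.585 F3137
G1 X73.431 Y177.628 F3137
G1 X62.079 Y201.555 F3137
G1 X73.707 Y225.349 F3137
G1 X99.561 Y231.092 F3137
G1 X120.170 Y214.460 F3137
M5
G00 X103.505 Y47.498
M3 S362
G1 X100.145 Y64.387 F3137
G1 X90.578 Y78.705 F3137
G1 X76.260 Y88.272 F3137
G1 X59.371 Y91.632 F3137
G1 X42.482 Y88.272 F3137
G1 X28.164 Y78.705 F3137
G1 X18.597 Y64.387 F3137
G1 X15.237 Y47.498 F3137
G1 X18.597 Y30.609 F3137
G1 X28.164 Y16.291 F3137
G1 X42.482 Y6.724 F3137
G1 X59.371 Y3.364 F3137
G1 X76.260 Y6.724 F3137
G1 X90.578 Y16.291 F3137
G1 X100.145 Y30.609 F3137
G1 X103.505 Y47.498 F3137
M5
G00 X123.538 Y176.893
M3 S362
G1 X121.503 Y187.122 F3137
G1 X115.709 Y195.794 F3137
G1 X107.037 Y201.588 F3137
G1 X96.808 Y203.623 F3137
G1 X86.579 Y201.588 F3137
G1 X77.907 Y195.794 F3137
G1 X72.113 Y187.122 F3137
G1 X70.078 Y176.893 F3137
G1 X72.113 Y166.664 F3137
G1 X77.907 Y157.992 F3137
G1 X86.579 Y152.198 F3137
G1 X96.808 Y150.163 F3137
G1 X107.037 Y152.198 F3137
G1 X115.709 Y157.992 F3137
G1 X121.503 Y166.664 F3137
G1 X123.538 Y176.893 F3137
M5
G00 X117.097 Y100.792
M3 S362
G1 X154.154 Y152.059 F3137
G1 X95.931 Y17.280 F3137
G1 X73.788 Y101.684 F3137
G1 X117.097 Y100.792 F3137
M5
G00 X75.202 Y183.805
M3 S401
G1 X71.674 Y186.751 F2166
G1 X66.242 Y183.704 F2166
G1 X59.958 Y176.506 F2166
G1 X53.876 Y166.999 F2166
G1 X49.048 Y157.026 F2166
G1 X46.526 Y148.429 F2166
G1 X47.363 Y143.050 F2166
G1 X52.612 Y142.732 F2166
M5
G00 X0.000 Y0.000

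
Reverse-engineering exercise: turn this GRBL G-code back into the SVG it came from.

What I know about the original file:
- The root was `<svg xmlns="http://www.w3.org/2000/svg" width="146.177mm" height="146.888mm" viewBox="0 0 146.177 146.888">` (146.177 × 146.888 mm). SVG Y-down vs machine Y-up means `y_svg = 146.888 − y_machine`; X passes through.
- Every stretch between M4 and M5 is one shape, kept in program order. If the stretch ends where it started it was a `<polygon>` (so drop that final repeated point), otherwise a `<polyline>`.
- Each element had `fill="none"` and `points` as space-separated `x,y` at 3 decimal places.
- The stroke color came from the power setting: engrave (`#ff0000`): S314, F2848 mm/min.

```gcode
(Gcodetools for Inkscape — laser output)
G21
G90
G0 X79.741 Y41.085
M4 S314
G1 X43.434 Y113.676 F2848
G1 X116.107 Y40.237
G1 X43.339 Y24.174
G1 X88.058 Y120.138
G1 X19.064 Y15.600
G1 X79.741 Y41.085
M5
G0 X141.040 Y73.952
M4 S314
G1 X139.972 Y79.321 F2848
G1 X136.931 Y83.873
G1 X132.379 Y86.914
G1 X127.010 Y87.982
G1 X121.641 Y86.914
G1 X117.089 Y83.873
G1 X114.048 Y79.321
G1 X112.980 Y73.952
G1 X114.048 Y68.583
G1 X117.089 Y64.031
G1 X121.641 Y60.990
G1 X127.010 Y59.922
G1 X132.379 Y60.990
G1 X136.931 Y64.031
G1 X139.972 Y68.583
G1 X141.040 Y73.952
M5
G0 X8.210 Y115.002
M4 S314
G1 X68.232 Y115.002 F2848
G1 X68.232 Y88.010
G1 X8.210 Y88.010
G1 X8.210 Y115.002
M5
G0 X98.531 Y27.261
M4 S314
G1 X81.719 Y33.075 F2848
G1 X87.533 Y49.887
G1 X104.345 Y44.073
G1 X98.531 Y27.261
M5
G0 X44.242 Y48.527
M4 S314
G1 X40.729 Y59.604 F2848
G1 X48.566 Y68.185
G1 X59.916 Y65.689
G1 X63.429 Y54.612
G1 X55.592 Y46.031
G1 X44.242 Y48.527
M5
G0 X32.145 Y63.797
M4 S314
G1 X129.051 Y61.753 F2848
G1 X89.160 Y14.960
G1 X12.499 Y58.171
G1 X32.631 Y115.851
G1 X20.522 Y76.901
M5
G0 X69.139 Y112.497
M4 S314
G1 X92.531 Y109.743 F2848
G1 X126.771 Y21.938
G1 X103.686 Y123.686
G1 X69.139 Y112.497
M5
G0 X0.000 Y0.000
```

Machine Y-up, SVG Y-down with viewBox height 146.888, so y_svg = 146.888 − y_machine; X carries over. Every run uses S314, so all elements get stroke `#ff0000` (engrave).

Run 1: The run returns to its start, so emit a `<polygon>` with points (Y-flipped): 79.741,105.803 43.434,33.212 116.107,106.651 43.339,122.714 88.058,26.750 19.064,131.288.

Run 2: The run returns to its start, so emit a `<polygon>` with points (Y-flipped): 141.040,72.936 139.972,67.567 136.931,63.015 132.379,59.974 127.010,58.906 121.641,59.974 117.089,63.015 114.048,67.567 112.980,72.936 114.048,78.305 117.089,82.857 121.641,85.898 127.010,86.966 132.379,85.898 136.931,82.857 139.972,78.305.

Run 3: The run returns to its start, so emit a `<polygon>` with points (Y-flipped): 8.210,31.886 68.232,31.886 68.232,58.878 8.210,58.878.

Run 4: The run returns to its start, so emit a `<polygon>` with points (Y-flipped): 98.531,119.627 81.719,113.813 87.533,97.001 104.345,102.815.

Run 5: The run returns to its start, so emit a `<polygon>` with points (Y-flipped): 44.242,98.361 40.729,87.284 48.566,78.703 59.916,81.199 63.429,92.276 55.592,100.857.

Run 6: The run is open, so emit a `<polyline>` with points (Y-flipped): 32.145,83.091 129.051,85.135 89.160,131.928 12.499,88.717 32.631,31.037 20.522,69.987.

Run 7: The run returns to its start, so emit a `<polygon>` with points (Y-flipped): 69.139,34.391 92.531,37.145 126.771,124.950 103.686,23.202.

<svg xmlns="http://www.w3.org/2000/svg" width="146.177mm" height="146.888mm" viewBox="0 0 146.177 146.888">
  <polygon points="79.741,105.803 43.434,33.212 116.107,106.651 43.339,122.714 88.058,26.750 19.064,131.288" fill="none" stroke="#ff0000"/>
  <polygon points="141.040,72.936 139.972,67.567 136.931,63.015 132.379,59.974 127.010,58.906 121.641,59.974 117.089,63.015 114.048,67.567 112.980,72.936 114.048,78.305 117.089,82.857 121.641,85.898 127.010,86.966 132.379,85.898 136.931,82.857 139.972,78.305" fill="none" stroke="#ff0000"/>
  <polygon points="8.210,31.886 68.232,31.886 68.232,58.878 8.210,58.878" fill="none" stroke="#ff0000"/>
  <polygon points="98.531,119.627 81.719,113.813 87.533,97.001 104.345,102.815" fill="none" stroke="#ff0000"/>
  <polygon points="44.242,98.361 40.729,87.284 48.566,78.703 59.916,81.199 63.429,92.276 55.592,100.857" fill="none" stroke="#ff0000"/>
  <polyline points="32.145,83.091 129.051,85.135 89.160,131.928 12.499,88.717 32.631,31.037 20.522,69.987" fill="none" stroke="#ff0000"/>
  <polygon points="69.139,34.391 92.531,37.145 126.771,124.950 103.686,23.202" fill="none" stroke="#ff0000"/>
</svg>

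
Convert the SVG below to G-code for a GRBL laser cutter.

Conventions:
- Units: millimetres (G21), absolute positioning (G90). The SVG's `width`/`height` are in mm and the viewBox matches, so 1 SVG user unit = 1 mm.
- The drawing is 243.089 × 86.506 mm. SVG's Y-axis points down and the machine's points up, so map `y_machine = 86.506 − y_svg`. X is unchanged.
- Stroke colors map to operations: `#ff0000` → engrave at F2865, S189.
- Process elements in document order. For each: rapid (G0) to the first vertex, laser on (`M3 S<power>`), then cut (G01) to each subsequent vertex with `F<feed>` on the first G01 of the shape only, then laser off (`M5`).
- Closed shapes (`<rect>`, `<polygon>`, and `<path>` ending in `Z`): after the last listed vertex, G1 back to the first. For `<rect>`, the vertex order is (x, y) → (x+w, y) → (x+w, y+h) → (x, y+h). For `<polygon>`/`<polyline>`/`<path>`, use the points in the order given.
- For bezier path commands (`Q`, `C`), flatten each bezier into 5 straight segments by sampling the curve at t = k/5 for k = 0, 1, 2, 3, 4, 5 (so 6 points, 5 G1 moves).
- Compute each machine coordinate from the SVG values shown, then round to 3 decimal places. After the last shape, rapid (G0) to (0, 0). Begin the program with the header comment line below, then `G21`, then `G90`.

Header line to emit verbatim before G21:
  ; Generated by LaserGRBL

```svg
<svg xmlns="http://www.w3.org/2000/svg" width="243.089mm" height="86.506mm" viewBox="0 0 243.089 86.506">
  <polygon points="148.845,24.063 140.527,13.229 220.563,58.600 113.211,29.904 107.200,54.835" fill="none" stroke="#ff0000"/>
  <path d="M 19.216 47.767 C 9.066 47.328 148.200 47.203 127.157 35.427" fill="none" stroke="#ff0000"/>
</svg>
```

; Generated by LaserGRBL
G21
G90
G0 X148.845 Y62.443
M3 S189
G01 X140.527 Y73.277 F2865
G01 X220.563 Y27.906
G01 X113.211 Y56.602
G01 X107.200 Y31.671
G01 X148.845 Y62.443
M5
G0 X19.216 Y38.739
M3 S189
G01 X28.564 Y39.060 F2865
G01 X58.887 Y39.881
G01 X95.329 Y41.775
G01 X123.037 Y45.316
G01 X127.157 Y51.079
M5
G0 X0.000 Y0.000

Since the viewBox matches the mm dimensions, user units are millimetres directly. The only transform is the Y-flip y_m = 86.506 − y_svg.

Shape 1 is a closed polygon drawn with `<polygon>`. Its stroke #ff0000 means engrave at S189, F2865. After flipping Y the toolpath is (148.845,62.443) → (140.527,73.277) → (220.563,27.906) → (113.211,56.602) → (107.200,31.671) → (148.845,62.443), returning to the start.

Shape 2 is a cubic bezier drawn with `<path>`. Its stroke #ff0000 means engrave at S189, F2865. After flipping Y the toolpath is (19.216,38.739) → (28.564,39.060) → (58.887,39.881) → (95.329,41.775) → (123.037,45.316) → (127.157,51.079).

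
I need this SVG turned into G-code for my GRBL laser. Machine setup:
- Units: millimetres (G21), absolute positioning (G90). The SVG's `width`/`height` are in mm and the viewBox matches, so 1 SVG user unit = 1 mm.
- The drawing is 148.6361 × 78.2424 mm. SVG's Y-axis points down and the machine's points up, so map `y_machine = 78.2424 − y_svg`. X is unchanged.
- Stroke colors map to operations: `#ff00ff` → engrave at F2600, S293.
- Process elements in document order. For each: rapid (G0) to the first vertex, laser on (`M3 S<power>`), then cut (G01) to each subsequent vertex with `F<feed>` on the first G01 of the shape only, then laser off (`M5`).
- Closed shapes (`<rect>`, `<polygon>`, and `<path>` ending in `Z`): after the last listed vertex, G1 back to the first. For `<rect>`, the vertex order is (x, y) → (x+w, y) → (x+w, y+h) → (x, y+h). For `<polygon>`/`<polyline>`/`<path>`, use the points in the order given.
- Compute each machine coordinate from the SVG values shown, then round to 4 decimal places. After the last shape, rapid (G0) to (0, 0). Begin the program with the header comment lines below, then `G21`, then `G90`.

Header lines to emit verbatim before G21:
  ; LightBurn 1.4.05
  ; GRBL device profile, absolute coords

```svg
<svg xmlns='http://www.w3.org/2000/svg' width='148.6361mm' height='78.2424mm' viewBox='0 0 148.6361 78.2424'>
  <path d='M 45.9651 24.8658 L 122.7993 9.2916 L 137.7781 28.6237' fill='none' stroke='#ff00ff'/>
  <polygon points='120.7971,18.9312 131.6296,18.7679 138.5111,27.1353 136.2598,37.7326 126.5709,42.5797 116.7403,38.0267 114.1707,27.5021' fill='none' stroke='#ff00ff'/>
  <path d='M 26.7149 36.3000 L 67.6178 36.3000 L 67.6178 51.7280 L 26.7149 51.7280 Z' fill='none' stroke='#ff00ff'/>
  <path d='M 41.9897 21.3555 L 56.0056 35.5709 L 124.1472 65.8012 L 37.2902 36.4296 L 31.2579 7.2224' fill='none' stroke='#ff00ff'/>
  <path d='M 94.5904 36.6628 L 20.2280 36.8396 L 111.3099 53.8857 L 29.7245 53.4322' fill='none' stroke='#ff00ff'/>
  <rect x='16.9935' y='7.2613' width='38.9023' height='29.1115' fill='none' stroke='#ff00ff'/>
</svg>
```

1 u = 1 mm; y_m = 78.2424 − y.

[1] `<path>` open polyline, #ff00ff→engrave S293 F2600: (45.9651,53.3766) → (122.7993,68.9508) → (137.7781,49.6187)

[2] `<polygon>` regular polygon, #ff00ff→engrave S293 F2600: (120.7971,59.3112) → (131.6296,59.4745) → (138.5111,51.1071) → (136.2598,40.5098) → (126.5709,35.6627) → (116.7403,40.2157) → (114.1707,50.7403) → (120.7971,59.3112) (closed)

[3] `<path>` rectangle, #ff00ff→engrave S293 F2600: (26.7149,41.9424) → (67.6178,41.9424) → (67.6178,26.5144) → (26.7149,26.5144) → (26.7149,41.9424) (closed)

[4] `<path>` open polyline, #ff00ff→engrave S293 F2600: (41.9897,56.8869) → (56.0056,42.6715) → (124.1472,12.4412) → (37.2902,41.8128) → (31.2579,71.0200)

[5] `<path>` open polyline, #ff00ff→engrave S293 F2600: (94.5904,41.5796) → (20.2280,41.4028) → (111.3099,24.3567) → (29.7245,24.8102)

[6] `<rect>` rectangle, #ff00ff→engrave S293 F2600: (16.9935,70.9811) → (55.8958,70.9811) → (55.8958,41.8696) → (16.9935,41.8696) → (16.9935,70.9811) (closed)

; LightBurn 1.4.05
; GRBL device profile, absolute coords
G21
G90
G0 X45.9651 Y53.3766
M3 S293
G01 X122.7993 Y68.9508 F2600
G01 X137.7781 Y49.6187
M5
G0 X120.7971 Y59.3112
M3 S293
G01 X131.6296 Y59.4745 F2600
G01 X138.5111 Y51.1071
G01 X136.2598 Y40.5098
G01 X126.5709 Y35.6627
G01 X116.7403 Y40.2157
G01 X114.1707 Y50.7403
G01 X120.7971 Y59.3112
M5
G0 X26.7149 Y41.9424
M3 S293
G01 X67.6178 Y41.9424 F2600
G01 X67.6178 Y26.5144
G01 X26.7149 Y26.5144
G01 X26.7149 Y41.9424
M5
G0 X41.9897 Y56.8869
M3 S293
G01 X56.0056 Y42.6715 F2600
G01 X124.1472 Y12.4412
G01 X37.2902 Y41.8128
G01 X31.2579 Y71.0200
M5
G0 X94.5904 Y41.5796
M3 S293
G01 X20.2280 Y41.4028 F2600
G01 X111.3099 Y24.3567
G01 X29.7245 Y24.8102
M5
G0 X16.9935 Y70.9811
M3 S293
G01 X55.8958 Y70.9811 F2600
G01 X55.8958 Y41.8696
G01 X16.9935 Y41.8696
G01 X16.9935 Y70.9811
M5
G0 X0.0000 Y0.0000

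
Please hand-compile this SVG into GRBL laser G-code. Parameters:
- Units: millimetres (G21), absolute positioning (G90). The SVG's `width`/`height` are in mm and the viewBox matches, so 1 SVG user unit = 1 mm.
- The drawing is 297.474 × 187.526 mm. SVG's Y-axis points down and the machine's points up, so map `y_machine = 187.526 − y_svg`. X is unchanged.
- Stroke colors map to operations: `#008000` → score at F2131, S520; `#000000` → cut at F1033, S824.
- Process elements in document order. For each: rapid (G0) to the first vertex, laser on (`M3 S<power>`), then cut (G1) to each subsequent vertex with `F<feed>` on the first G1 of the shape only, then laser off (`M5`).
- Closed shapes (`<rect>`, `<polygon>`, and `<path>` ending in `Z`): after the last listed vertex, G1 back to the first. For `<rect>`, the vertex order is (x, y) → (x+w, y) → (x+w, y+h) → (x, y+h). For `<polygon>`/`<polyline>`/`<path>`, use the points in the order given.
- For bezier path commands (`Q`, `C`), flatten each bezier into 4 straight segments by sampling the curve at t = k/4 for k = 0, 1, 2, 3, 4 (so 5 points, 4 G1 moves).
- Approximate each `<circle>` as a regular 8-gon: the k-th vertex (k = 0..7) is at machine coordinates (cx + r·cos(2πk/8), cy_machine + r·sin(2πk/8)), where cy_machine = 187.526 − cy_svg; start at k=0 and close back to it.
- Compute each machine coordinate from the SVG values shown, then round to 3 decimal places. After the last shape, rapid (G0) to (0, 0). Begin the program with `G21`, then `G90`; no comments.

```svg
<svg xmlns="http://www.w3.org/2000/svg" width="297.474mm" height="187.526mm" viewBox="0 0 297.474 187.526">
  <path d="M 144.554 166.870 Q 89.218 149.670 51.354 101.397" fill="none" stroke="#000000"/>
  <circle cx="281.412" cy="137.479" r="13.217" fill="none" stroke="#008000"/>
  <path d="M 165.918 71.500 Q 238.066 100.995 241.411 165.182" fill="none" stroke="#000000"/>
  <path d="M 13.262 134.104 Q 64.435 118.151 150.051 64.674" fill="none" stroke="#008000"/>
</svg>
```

Since the viewBox matches the mm dimensions, user units are millimetres directly. The only transform is the Y-flip y_m = 187.526 − y_svg.

Shape 1 is a quadratic bezier drawn with `<path>`. Its stroke #000000 means cut at S824, F1033. After flipping Y the toolpath is (144.554,20.656) → (117.978,31.198) → (93.586,45.624) → (71.378,63.935) → (51.354,86.129).

Shape 2 is a circle drawn with `<circle>`. Its stroke #008000 means score at S520, F2131. After flipping Y the toolpath is (294.629,50.047) → (290.758,59.393) → (281.412,63.264) → (272.066,59.393) → (268.195,50.047) → (272.066,40.701) → (281.412,36.830) → (290.758,40.701) → (294.629,50.047), returning to the start.

Shape 3 is a quadratic bezier drawn with `<path>`. Its stroke #000000 means cut at S824, F1033. After flipping Y the toolpath is (165.918,116.026) → (197.692,99.110) → (220.865,77.858) → (235.438,52.269) → (241.411,22.344).

Shape 4 is a quadratic bezier drawn with `<path>`. Its stroke #008000 means score at S520, F2131. After flipping Y the toolpath is (13.262,53.422) → (41.001,63.744) → (73.046,78.756) → (109.396,98.459) → (150.051,122.852).

G21
G90
G0 X144.554 Y20.656
M3 S824
G1 X117.978 Y31.198 F1033
G1 X93.586 Y45.624
G1 X71.378 Y63.935
G1 X51.354 Y86.129
M5
G0 X294.629 Y50.047
M3 S520
G1 X290.758 Y59.393 F2131
G1 X281.412 Y63.264
G1 X272.066 Y59.393
G1 X268.195 Y50.047
G1 X272.066 Y40.701
G1 X281.412 Y36.830
G1 X290.758 Y40.701
G1 X294.629 Y50.047
M5
G0 X165.918 Y116.026
M3 S824
G1 X197.692 Y99.110 F1033
G1 X220.865 Y77.858
G1 X235.438 Y52.269
G1 X241.411 Y22.344
M5
G0 X13.262 Y53.422
M3 S520
G1 X41.001 Y63.744 F2131
G1 X73.046 Y78.756
G1 X109.396 Y98.459
G1 X150.051 Y122.852
M5
G0 X0.000 Y0.000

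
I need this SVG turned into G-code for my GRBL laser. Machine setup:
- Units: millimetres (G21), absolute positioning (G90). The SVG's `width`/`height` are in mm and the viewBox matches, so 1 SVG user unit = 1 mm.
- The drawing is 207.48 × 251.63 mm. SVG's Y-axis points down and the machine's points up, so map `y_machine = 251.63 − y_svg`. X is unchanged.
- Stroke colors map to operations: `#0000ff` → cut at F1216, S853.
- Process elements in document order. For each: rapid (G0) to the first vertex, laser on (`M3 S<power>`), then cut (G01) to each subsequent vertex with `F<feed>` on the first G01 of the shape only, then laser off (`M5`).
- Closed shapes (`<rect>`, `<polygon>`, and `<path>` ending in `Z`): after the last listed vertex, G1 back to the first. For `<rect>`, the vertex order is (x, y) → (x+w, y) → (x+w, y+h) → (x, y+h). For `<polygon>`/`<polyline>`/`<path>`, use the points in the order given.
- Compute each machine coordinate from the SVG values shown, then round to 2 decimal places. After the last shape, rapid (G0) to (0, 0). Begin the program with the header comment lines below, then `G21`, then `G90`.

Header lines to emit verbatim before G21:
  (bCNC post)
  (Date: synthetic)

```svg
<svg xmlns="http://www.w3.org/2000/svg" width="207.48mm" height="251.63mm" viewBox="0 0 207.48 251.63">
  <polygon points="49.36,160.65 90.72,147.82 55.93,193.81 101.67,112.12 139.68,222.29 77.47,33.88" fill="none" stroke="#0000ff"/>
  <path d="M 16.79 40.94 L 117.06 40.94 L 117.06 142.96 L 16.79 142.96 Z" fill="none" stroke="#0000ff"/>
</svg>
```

(bCNC post)
(Date: synthetic)
G21
G90
G0 X49.36 Y90.98
M3 S853
G01 X90.72 Y103.81 F1216
G01 X55.93 Y57.82
G01 X101.67 Y139.51
G01 X139.68 Y29.34
G01 X77.47 Y217.75
G01 X49.36 Y90.98
M5
G0 X16.79 Y210.69
M3 S853
G01 X117.06 Y210.69 F1216
G01 X117.06 Y108.67
G01 X16.79 Y108.67
G01 X16.79 Y210.69
M5
G0 X0.00 Y0.00

1 u = 1 mm; y_m = 251.63 − y.

[1] `<polygon>` closed polygon, #0000ff→cut S853 F1216: (49.36,90.98) → (90.72,103.81) → (55.93,57.82) → (101.67,139.51) → (139.68,29.34) → (77.47,217.75) → (49.36,90.98) (closed)

[2] `<path>` rectangle, #0000ff→cut S853 F1216: (16.79,210.69) → (117.06,210.69) → (117.06,108.67) → (16.79,108.67) → (16.79,210.69) (closed)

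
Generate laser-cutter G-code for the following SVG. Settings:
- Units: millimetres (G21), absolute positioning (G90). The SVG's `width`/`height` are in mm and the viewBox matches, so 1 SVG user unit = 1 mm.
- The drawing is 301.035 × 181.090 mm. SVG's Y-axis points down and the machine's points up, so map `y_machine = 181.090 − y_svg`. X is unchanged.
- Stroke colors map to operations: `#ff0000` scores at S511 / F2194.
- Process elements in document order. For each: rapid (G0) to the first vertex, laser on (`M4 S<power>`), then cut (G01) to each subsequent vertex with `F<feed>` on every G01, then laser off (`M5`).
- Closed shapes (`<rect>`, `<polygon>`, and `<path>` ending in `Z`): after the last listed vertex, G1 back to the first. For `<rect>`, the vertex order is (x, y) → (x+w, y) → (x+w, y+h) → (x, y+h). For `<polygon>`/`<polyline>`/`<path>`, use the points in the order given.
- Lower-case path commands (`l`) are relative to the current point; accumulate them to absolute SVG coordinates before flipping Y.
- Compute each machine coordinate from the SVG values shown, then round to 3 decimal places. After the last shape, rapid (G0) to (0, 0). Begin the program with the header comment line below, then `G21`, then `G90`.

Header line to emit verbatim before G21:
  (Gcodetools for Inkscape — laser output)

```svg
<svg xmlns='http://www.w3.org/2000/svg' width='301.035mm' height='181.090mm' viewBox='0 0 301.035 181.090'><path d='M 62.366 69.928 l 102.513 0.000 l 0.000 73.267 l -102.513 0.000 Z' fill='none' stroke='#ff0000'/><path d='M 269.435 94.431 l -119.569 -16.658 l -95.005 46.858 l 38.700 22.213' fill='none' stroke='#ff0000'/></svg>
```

(Gcodetools for Inkscape — laser output)
G21
G90
G0 X62.366 Y111.162
M4 S511
G01 X164.879 Y111.162 F2194
G01 X164.879 Y37.895 F2194
G01 X62.366 Y37.895 F2194
G01 X62.366 Y111.162 F2194
M5
G0 X269.435 Y86.659
M4 S511
G01 X149.866 Y103.317 F2194
G01 X54.861 Y56.459 F2194
G01 X93.561 Y34.246 F2194
M5
G0 X0.000 Y0.000

1 u = 1 mm; y_m = 181.090 − y.

[1] `<path>` rectangle, #ff0000→score S511 F2194: (62.366,111.162) → (164.879,111.162) → (164.879,37.895) → (62.366,37.895) → (62.366,111.162) (closed)

[2] `<path>` open polyline, #ff0000→score S511 F2194: (269.435,86.659) → (149.866,103.317) → (54.861,56.459) → (93.561,34.246)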